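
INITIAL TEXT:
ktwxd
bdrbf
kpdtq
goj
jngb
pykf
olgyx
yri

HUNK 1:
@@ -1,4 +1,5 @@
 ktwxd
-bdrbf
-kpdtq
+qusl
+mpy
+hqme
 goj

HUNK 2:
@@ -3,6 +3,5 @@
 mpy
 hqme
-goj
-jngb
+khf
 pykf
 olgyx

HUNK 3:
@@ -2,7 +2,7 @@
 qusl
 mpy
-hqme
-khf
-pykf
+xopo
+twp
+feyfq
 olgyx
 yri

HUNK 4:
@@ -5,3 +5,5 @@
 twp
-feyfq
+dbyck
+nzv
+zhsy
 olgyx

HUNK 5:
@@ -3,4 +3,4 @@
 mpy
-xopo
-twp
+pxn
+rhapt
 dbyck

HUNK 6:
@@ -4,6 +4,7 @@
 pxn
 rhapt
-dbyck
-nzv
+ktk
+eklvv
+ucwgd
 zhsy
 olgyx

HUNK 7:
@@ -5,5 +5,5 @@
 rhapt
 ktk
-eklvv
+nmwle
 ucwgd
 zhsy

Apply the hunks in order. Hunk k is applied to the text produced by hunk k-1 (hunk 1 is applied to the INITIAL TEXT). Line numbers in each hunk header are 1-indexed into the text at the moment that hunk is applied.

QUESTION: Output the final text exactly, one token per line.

Hunk 1: at line 1 remove [bdrbf,kpdtq] add [qusl,mpy,hqme] -> 9 lines: ktwxd qusl mpy hqme goj jngb pykf olgyx yri
Hunk 2: at line 3 remove [goj,jngb] add [khf] -> 8 lines: ktwxd qusl mpy hqme khf pykf olgyx yri
Hunk 3: at line 2 remove [hqme,khf,pykf] add [xopo,twp,feyfq] -> 8 lines: ktwxd qusl mpy xopo twp feyfq olgyx yri
Hunk 4: at line 5 remove [feyfq] add [dbyck,nzv,zhsy] -> 10 lines: ktwxd qusl mpy xopo twp dbyck nzv zhsy olgyx yri
Hunk 5: at line 3 remove [xopo,twp] add [pxn,rhapt] -> 10 lines: ktwxd qusl mpy pxn rhapt dbyck nzv zhsy olgyx yri
Hunk 6: at line 4 remove [dbyck,nzv] add [ktk,eklvv,ucwgd] -> 11 lines: ktwxd qusl mpy pxn rhapt ktk eklvv ucwgd zhsy olgyx yri
Hunk 7: at line 5 remove [eklvv] add [nmwle] -> 11 lines: ktwxd qusl mpy pxn rhapt ktk nmwle ucwgd zhsy olgyx yri

Answer: ktwxd
qusl
mpy
pxn
rhapt
ktk
nmwle
ucwgd
zhsy
olgyx
yri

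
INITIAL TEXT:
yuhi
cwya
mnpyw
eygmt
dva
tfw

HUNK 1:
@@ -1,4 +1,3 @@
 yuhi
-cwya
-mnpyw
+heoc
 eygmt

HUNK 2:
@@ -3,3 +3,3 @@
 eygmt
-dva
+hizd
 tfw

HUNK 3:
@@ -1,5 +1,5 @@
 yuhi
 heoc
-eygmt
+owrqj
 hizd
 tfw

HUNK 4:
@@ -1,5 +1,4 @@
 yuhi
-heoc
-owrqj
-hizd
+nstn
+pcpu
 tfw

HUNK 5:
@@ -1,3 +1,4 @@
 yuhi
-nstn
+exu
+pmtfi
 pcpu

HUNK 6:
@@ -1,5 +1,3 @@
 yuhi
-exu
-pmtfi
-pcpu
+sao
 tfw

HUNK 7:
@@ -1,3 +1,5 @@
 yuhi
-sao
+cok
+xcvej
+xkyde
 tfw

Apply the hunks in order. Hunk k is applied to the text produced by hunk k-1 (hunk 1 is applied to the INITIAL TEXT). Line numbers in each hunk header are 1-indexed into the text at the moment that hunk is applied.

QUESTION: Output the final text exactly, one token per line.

Hunk 1: at line 1 remove [cwya,mnpyw] add [heoc] -> 5 lines: yuhi heoc eygmt dva tfw
Hunk 2: at line 3 remove [dva] add [hizd] -> 5 lines: yuhi heoc eygmt hizd tfw
Hunk 3: at line 1 remove [eygmt] add [owrqj] -> 5 lines: yuhi heoc owrqj hizd tfw
Hunk 4: at line 1 remove [heoc,owrqj,hizd] add [nstn,pcpu] -> 4 lines: yuhi nstn pcpu tfw
Hunk 5: at line 1 remove [nstn] add [exu,pmtfi] -> 5 lines: yuhi exu pmtfi pcpu tfw
Hunk 6: at line 1 remove [exu,pmtfi,pcpu] add [sao] -> 3 lines: yuhi sao tfw
Hunk 7: at line 1 remove [sao] add [cok,xcvej,xkyde] -> 5 lines: yuhi cok xcvej xkyde tfw

Answer: yuhi
cok
xcvej
xkyde
tfw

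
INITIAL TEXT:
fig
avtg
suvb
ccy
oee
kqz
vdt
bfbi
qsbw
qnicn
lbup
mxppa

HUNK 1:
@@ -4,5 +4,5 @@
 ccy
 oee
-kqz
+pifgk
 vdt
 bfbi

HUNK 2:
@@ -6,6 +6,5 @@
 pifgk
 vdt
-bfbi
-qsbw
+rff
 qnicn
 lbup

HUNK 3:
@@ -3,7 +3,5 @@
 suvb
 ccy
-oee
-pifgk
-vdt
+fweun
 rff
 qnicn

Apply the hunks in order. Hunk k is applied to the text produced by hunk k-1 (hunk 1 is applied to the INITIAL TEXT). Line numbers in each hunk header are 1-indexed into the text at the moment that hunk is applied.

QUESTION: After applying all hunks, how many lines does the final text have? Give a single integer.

Answer: 9

Derivation:
Hunk 1: at line 4 remove [kqz] add [pifgk] -> 12 lines: fig avtg suvb ccy oee pifgk vdt bfbi qsbw qnicn lbup mxppa
Hunk 2: at line 6 remove [bfbi,qsbw] add [rff] -> 11 lines: fig avtg suvb ccy oee pifgk vdt rff qnicn lbup mxppa
Hunk 3: at line 3 remove [oee,pifgk,vdt] add [fweun] -> 9 lines: fig avtg suvb ccy fweun rff qnicn lbup mxppa
Final line count: 9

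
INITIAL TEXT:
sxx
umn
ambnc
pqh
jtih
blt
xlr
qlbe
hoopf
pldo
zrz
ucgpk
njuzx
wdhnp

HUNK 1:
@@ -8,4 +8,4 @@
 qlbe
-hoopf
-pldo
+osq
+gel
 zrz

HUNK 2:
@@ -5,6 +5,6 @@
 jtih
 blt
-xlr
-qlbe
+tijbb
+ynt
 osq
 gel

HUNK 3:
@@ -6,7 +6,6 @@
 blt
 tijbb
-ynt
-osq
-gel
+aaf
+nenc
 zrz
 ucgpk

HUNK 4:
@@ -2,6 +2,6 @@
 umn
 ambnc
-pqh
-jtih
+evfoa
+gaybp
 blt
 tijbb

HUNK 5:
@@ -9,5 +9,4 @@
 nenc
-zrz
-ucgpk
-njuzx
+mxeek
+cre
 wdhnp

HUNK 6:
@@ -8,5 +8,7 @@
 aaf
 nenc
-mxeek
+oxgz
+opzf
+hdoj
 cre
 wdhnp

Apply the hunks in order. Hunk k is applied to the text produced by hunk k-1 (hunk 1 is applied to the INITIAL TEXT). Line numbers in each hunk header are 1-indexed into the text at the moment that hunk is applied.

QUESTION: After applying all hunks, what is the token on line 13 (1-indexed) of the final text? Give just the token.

Hunk 1: at line 8 remove [hoopf,pldo] add [osq,gel] -> 14 lines: sxx umn ambnc pqh jtih blt xlr qlbe osq gel zrz ucgpk njuzx wdhnp
Hunk 2: at line 5 remove [xlr,qlbe] add [tijbb,ynt] -> 14 lines: sxx umn ambnc pqh jtih blt tijbb ynt osq gel zrz ucgpk njuzx wdhnp
Hunk 3: at line 6 remove [ynt,osq,gel] add [aaf,nenc] -> 13 lines: sxx umn ambnc pqh jtih blt tijbb aaf nenc zrz ucgpk njuzx wdhnp
Hunk 4: at line 2 remove [pqh,jtih] add [evfoa,gaybp] -> 13 lines: sxx umn ambnc evfoa gaybp blt tijbb aaf nenc zrz ucgpk njuzx wdhnp
Hunk 5: at line 9 remove [zrz,ucgpk,njuzx] add [mxeek,cre] -> 12 lines: sxx umn ambnc evfoa gaybp blt tijbb aaf nenc mxeek cre wdhnp
Hunk 6: at line 8 remove [mxeek] add [oxgz,opzf,hdoj] -> 14 lines: sxx umn ambnc evfoa gaybp blt tijbb aaf nenc oxgz opzf hdoj cre wdhnp
Final line 13: cre

Answer: cre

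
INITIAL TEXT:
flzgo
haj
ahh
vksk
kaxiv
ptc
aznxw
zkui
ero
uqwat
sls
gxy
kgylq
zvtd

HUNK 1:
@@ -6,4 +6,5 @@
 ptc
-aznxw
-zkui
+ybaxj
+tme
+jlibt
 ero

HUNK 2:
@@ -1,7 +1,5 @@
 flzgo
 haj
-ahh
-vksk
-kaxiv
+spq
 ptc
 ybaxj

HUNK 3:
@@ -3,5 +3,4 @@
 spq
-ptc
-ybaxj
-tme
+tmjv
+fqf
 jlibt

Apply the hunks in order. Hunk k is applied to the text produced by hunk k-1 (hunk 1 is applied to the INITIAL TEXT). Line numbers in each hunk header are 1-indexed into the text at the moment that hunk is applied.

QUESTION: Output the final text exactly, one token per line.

Answer: flzgo
haj
spq
tmjv
fqf
jlibt
ero
uqwat
sls
gxy
kgylq
zvtd

Derivation:
Hunk 1: at line 6 remove [aznxw,zkui] add [ybaxj,tme,jlibt] -> 15 lines: flzgo haj ahh vksk kaxiv ptc ybaxj tme jlibt ero uqwat sls gxy kgylq zvtd
Hunk 2: at line 1 remove [ahh,vksk,kaxiv] add [spq] -> 13 lines: flzgo haj spq ptc ybaxj tme jlibt ero uqwat sls gxy kgylq zvtd
Hunk 3: at line 3 remove [ptc,ybaxj,tme] add [tmjv,fqf] -> 12 lines: flzgo haj spq tmjv fqf jlibt ero uqwat sls gxy kgylq zvtd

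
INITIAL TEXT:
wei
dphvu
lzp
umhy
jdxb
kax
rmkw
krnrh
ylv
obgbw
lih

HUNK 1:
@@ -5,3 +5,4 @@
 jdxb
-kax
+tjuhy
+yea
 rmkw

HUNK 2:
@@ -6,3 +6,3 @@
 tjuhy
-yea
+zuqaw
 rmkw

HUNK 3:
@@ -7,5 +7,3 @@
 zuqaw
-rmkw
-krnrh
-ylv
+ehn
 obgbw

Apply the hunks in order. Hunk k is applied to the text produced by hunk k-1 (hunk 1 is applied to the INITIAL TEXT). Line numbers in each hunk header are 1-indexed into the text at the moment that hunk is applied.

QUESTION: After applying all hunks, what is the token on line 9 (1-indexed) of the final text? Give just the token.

Answer: obgbw

Derivation:
Hunk 1: at line 5 remove [kax] add [tjuhy,yea] -> 12 lines: wei dphvu lzp umhy jdxb tjuhy yea rmkw krnrh ylv obgbw lih
Hunk 2: at line 6 remove [yea] add [zuqaw] -> 12 lines: wei dphvu lzp umhy jdxb tjuhy zuqaw rmkw krnrh ylv obgbw lih
Hunk 3: at line 7 remove [rmkw,krnrh,ylv] add [ehn] -> 10 lines: wei dphvu lzp umhy jdxb tjuhy zuqaw ehn obgbw lih
Final line 9: obgbw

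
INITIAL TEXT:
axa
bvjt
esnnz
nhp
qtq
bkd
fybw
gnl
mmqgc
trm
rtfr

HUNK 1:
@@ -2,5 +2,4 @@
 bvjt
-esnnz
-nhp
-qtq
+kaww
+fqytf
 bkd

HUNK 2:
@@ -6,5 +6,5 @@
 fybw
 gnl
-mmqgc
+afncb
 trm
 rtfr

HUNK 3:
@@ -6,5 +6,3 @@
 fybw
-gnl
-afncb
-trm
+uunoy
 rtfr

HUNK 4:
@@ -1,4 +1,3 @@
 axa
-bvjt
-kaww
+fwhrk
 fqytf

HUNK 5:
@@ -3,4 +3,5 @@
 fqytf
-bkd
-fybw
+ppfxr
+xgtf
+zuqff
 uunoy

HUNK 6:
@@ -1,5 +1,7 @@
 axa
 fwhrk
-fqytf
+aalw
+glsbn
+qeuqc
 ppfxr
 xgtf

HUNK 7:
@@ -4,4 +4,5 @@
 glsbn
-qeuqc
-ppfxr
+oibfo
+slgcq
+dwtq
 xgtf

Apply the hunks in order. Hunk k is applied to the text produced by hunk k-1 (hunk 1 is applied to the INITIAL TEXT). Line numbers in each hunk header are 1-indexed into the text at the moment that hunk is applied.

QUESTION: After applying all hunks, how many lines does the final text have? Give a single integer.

Hunk 1: at line 2 remove [esnnz,nhp,qtq] add [kaww,fqytf] -> 10 lines: axa bvjt kaww fqytf bkd fybw gnl mmqgc trm rtfr
Hunk 2: at line 6 remove [mmqgc] add [afncb] -> 10 lines: axa bvjt kaww fqytf bkd fybw gnl afncb trm rtfr
Hunk 3: at line 6 remove [gnl,afncb,trm] add [uunoy] -> 8 lines: axa bvjt kaww fqytf bkd fybw uunoy rtfr
Hunk 4: at line 1 remove [bvjt,kaww] add [fwhrk] -> 7 lines: axa fwhrk fqytf bkd fybw uunoy rtfr
Hunk 5: at line 3 remove [bkd,fybw] add [ppfxr,xgtf,zuqff] -> 8 lines: axa fwhrk fqytf ppfxr xgtf zuqff uunoy rtfr
Hunk 6: at line 1 remove [fqytf] add [aalw,glsbn,qeuqc] -> 10 lines: axa fwhrk aalw glsbn qeuqc ppfxr xgtf zuqff uunoy rtfr
Hunk 7: at line 4 remove [qeuqc,ppfxr] add [oibfo,slgcq,dwtq] -> 11 lines: axa fwhrk aalw glsbn oibfo slgcq dwtq xgtf zuqff uunoy rtfr
Final line count: 11

Answer: 11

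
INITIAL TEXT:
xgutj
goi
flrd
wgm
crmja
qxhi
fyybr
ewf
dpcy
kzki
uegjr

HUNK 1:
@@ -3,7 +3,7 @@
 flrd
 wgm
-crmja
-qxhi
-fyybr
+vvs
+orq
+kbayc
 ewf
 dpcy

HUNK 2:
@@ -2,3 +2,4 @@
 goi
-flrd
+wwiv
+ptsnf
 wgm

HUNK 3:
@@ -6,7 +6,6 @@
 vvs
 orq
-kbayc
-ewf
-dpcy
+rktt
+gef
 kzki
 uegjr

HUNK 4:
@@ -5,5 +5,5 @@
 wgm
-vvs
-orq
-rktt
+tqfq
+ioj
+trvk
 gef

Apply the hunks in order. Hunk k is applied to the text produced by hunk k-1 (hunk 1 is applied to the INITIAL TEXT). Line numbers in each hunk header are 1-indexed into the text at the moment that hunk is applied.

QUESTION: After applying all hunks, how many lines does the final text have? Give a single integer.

Hunk 1: at line 3 remove [crmja,qxhi,fyybr] add [vvs,orq,kbayc] -> 11 lines: xgutj goi flrd wgm vvs orq kbayc ewf dpcy kzki uegjr
Hunk 2: at line 2 remove [flrd] add [wwiv,ptsnf] -> 12 lines: xgutj goi wwiv ptsnf wgm vvs orq kbayc ewf dpcy kzki uegjr
Hunk 3: at line 6 remove [kbayc,ewf,dpcy] add [rktt,gef] -> 11 lines: xgutj goi wwiv ptsnf wgm vvs orq rktt gef kzki uegjr
Hunk 4: at line 5 remove [vvs,orq,rktt] add [tqfq,ioj,trvk] -> 11 lines: xgutj goi wwiv ptsnf wgm tqfq ioj trvk gef kzki uegjr
Final line count: 11

Answer: 11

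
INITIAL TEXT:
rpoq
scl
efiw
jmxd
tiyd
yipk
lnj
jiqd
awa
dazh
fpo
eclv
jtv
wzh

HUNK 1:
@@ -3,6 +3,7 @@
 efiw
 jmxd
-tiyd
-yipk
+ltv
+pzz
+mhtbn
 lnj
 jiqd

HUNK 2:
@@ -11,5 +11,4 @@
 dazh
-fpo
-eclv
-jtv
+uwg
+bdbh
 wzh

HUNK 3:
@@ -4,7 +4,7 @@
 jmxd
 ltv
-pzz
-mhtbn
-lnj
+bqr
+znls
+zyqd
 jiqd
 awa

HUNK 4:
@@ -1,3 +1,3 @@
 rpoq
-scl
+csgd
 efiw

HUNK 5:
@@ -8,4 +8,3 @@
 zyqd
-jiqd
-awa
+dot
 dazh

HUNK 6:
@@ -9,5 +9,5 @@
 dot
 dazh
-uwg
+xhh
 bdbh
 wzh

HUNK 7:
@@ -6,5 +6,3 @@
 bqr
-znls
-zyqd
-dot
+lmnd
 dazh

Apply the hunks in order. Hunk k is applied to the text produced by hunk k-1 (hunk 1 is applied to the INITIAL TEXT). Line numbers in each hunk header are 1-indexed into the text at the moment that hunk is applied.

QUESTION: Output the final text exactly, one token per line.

Answer: rpoq
csgd
efiw
jmxd
ltv
bqr
lmnd
dazh
xhh
bdbh
wzh

Derivation:
Hunk 1: at line 3 remove [tiyd,yipk] add [ltv,pzz,mhtbn] -> 15 lines: rpoq scl efiw jmxd ltv pzz mhtbn lnj jiqd awa dazh fpo eclv jtv wzh
Hunk 2: at line 11 remove [fpo,eclv,jtv] add [uwg,bdbh] -> 14 lines: rpoq scl efiw jmxd ltv pzz mhtbn lnj jiqd awa dazh uwg bdbh wzh
Hunk 3: at line 4 remove [pzz,mhtbn,lnj] add [bqr,znls,zyqd] -> 14 lines: rpoq scl efiw jmxd ltv bqr znls zyqd jiqd awa dazh uwg bdbh wzh
Hunk 4: at line 1 remove [scl] add [csgd] -> 14 lines: rpoq csgd efiw jmxd ltv bqr znls zyqd jiqd awa dazh uwg bdbh wzh
Hunk 5: at line 8 remove [jiqd,awa] add [dot] -> 13 lines: rpoq csgd efiw jmxd ltv bqr znls zyqd dot dazh uwg bdbh wzh
Hunk 6: at line 9 remove [uwg] add [xhh] -> 13 lines: rpoq csgd efiw jmxd ltv bqr znls zyqd dot dazh xhh bdbh wzh
Hunk 7: at line 6 remove [znls,zyqd,dot] add [lmnd] -> 11 lines: rpoq csgd efiw jmxd ltv bqr lmnd dazh xhh bdbh wzh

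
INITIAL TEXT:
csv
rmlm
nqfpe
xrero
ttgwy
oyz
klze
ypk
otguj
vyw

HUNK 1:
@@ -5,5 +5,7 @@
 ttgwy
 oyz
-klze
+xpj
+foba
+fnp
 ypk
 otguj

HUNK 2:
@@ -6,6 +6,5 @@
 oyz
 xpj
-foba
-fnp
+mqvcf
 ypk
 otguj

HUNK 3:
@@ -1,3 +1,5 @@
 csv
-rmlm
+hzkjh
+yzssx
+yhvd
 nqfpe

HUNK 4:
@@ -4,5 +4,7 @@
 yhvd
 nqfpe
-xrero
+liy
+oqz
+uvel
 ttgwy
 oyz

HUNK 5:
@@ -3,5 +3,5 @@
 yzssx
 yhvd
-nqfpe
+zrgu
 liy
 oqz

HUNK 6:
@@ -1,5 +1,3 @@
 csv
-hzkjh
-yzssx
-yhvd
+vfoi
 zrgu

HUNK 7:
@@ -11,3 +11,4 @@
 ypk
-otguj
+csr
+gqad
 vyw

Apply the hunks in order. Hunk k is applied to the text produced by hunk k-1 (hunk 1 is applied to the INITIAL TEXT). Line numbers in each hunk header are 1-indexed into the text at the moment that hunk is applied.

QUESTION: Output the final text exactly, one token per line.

Hunk 1: at line 5 remove [klze] add [xpj,foba,fnp] -> 12 lines: csv rmlm nqfpe xrero ttgwy oyz xpj foba fnp ypk otguj vyw
Hunk 2: at line 6 remove [foba,fnp] add [mqvcf] -> 11 lines: csv rmlm nqfpe xrero ttgwy oyz xpj mqvcf ypk otguj vyw
Hunk 3: at line 1 remove [rmlm] add [hzkjh,yzssx,yhvd] -> 13 lines: csv hzkjh yzssx yhvd nqfpe xrero ttgwy oyz xpj mqvcf ypk otguj vyw
Hunk 4: at line 4 remove [xrero] add [liy,oqz,uvel] -> 15 lines: csv hzkjh yzssx yhvd nqfpe liy oqz uvel ttgwy oyz xpj mqvcf ypk otguj vyw
Hunk 5: at line 3 remove [nqfpe] add [zrgu] -> 15 lines: csv hzkjh yzssx yhvd zrgu liy oqz uvel ttgwy oyz xpj mqvcf ypk otguj vyw
Hunk 6: at line 1 remove [hzkjh,yzssx,yhvd] add [vfoi] -> 13 lines: csv vfoi zrgu liy oqz uvel ttgwy oyz xpj mqvcf ypk otguj vyw
Hunk 7: at line 11 remove [otguj] add [csr,gqad] -> 14 lines: csv vfoi zrgu liy oqz uvel ttgwy oyz xpj mqvcf ypk csr gqad vyw

Answer: csv
vfoi
zrgu
liy
oqz
uvel
ttgwy
oyz
xpj
mqvcf
ypk
csr
gqad
vyw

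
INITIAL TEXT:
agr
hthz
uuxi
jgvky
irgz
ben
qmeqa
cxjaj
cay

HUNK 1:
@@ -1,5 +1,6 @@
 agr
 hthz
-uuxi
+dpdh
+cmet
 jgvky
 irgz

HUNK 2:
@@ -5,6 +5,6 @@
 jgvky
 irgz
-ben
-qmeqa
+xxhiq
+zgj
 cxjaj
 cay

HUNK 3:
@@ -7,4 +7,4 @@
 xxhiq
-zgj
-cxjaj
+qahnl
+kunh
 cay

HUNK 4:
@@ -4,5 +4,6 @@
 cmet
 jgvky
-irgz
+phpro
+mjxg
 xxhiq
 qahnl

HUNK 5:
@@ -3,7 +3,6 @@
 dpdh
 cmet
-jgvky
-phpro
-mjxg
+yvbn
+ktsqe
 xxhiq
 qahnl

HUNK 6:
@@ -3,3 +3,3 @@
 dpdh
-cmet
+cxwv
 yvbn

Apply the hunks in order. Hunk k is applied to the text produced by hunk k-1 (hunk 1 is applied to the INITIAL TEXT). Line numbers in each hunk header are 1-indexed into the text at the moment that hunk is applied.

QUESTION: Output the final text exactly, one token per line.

Answer: agr
hthz
dpdh
cxwv
yvbn
ktsqe
xxhiq
qahnl
kunh
cay

Derivation:
Hunk 1: at line 1 remove [uuxi] add [dpdh,cmet] -> 10 lines: agr hthz dpdh cmet jgvky irgz ben qmeqa cxjaj cay
Hunk 2: at line 5 remove [ben,qmeqa] add [xxhiq,zgj] -> 10 lines: agr hthz dpdh cmet jgvky irgz xxhiq zgj cxjaj cay
Hunk 3: at line 7 remove [zgj,cxjaj] add [qahnl,kunh] -> 10 lines: agr hthz dpdh cmet jgvky irgz xxhiq qahnl kunh cay
Hunk 4: at line 4 remove [irgz] add [phpro,mjxg] -> 11 lines: agr hthz dpdh cmet jgvky phpro mjxg xxhiq qahnl kunh cay
Hunk 5: at line 3 remove [jgvky,phpro,mjxg] add [yvbn,ktsqe] -> 10 lines: agr hthz dpdh cmet yvbn ktsqe xxhiq qahnl kunh cay
Hunk 6: at line 3 remove [cmet] add [cxwv] -> 10 lines: agr hthz dpdh cxwv yvbn ktsqe xxhiq qahnl kunh cay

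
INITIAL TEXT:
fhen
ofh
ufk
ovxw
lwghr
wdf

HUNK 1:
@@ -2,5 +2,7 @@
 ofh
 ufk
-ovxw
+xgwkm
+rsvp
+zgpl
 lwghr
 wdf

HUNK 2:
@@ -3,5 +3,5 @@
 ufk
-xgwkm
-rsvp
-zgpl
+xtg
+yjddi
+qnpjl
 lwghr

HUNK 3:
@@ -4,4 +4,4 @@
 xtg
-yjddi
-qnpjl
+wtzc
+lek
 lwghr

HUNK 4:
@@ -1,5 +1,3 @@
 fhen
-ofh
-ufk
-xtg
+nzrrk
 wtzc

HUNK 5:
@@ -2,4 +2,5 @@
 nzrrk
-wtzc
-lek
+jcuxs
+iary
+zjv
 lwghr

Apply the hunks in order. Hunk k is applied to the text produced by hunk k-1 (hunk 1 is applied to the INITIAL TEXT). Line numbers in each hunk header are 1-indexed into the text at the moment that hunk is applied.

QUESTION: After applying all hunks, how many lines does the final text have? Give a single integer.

Answer: 7

Derivation:
Hunk 1: at line 2 remove [ovxw] add [xgwkm,rsvp,zgpl] -> 8 lines: fhen ofh ufk xgwkm rsvp zgpl lwghr wdf
Hunk 2: at line 3 remove [xgwkm,rsvp,zgpl] add [xtg,yjddi,qnpjl] -> 8 lines: fhen ofh ufk xtg yjddi qnpjl lwghr wdf
Hunk 3: at line 4 remove [yjddi,qnpjl] add [wtzc,lek] -> 8 lines: fhen ofh ufk xtg wtzc lek lwghr wdf
Hunk 4: at line 1 remove [ofh,ufk,xtg] add [nzrrk] -> 6 lines: fhen nzrrk wtzc lek lwghr wdf
Hunk 5: at line 2 remove [wtzc,lek] add [jcuxs,iary,zjv] -> 7 lines: fhen nzrrk jcuxs iary zjv lwghr wdf
Final line count: 7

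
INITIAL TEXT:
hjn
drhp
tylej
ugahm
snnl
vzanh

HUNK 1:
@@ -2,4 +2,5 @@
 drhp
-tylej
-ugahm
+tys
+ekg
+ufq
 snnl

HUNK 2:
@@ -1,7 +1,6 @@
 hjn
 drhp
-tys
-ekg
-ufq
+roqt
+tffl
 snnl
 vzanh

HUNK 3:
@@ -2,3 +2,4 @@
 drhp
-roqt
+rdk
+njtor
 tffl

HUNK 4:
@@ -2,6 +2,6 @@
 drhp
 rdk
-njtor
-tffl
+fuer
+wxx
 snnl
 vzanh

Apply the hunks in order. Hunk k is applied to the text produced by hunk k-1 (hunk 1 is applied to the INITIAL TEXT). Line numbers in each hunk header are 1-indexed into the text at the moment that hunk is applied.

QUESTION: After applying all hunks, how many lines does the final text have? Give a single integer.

Hunk 1: at line 2 remove [tylej,ugahm] add [tys,ekg,ufq] -> 7 lines: hjn drhp tys ekg ufq snnl vzanh
Hunk 2: at line 1 remove [tys,ekg,ufq] add [roqt,tffl] -> 6 lines: hjn drhp roqt tffl snnl vzanh
Hunk 3: at line 2 remove [roqt] add [rdk,njtor] -> 7 lines: hjn drhp rdk njtor tffl snnl vzanh
Hunk 4: at line 2 remove [njtor,tffl] add [fuer,wxx] -> 7 lines: hjn drhp rdk fuer wxx snnl vzanh
Final line count: 7

Answer: 7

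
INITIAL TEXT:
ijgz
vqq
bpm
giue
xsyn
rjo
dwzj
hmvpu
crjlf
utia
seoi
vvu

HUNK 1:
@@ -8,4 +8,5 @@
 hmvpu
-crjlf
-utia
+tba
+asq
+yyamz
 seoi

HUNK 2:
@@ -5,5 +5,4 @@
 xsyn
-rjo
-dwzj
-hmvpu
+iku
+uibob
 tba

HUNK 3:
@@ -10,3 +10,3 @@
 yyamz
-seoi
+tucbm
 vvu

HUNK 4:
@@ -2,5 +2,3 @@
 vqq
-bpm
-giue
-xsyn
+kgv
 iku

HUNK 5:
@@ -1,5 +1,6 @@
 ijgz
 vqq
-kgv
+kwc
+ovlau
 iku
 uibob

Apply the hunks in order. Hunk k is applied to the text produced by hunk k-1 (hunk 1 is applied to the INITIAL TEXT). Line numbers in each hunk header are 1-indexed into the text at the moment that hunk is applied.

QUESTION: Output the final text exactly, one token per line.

Hunk 1: at line 8 remove [crjlf,utia] add [tba,asq,yyamz] -> 13 lines: ijgz vqq bpm giue xsyn rjo dwzj hmvpu tba asq yyamz seoi vvu
Hunk 2: at line 5 remove [rjo,dwzj,hmvpu] add [iku,uibob] -> 12 lines: ijgz vqq bpm giue xsyn iku uibob tba asq yyamz seoi vvu
Hunk 3: at line 10 remove [seoi] add [tucbm] -> 12 lines: ijgz vqq bpm giue xsyn iku uibob tba asq yyamz tucbm vvu
Hunk 4: at line 2 remove [bpm,giue,xsyn] add [kgv] -> 10 lines: ijgz vqq kgv iku uibob tba asq yyamz tucbm vvu
Hunk 5: at line 1 remove [kgv] add [kwc,ovlau] -> 11 lines: ijgz vqq kwc ovlau iku uibob tba asq yyamz tucbm vvu

Answer: ijgz
vqq
kwc
ovlau
iku
uibob
tba
asq
yyamz
tucbm
vvu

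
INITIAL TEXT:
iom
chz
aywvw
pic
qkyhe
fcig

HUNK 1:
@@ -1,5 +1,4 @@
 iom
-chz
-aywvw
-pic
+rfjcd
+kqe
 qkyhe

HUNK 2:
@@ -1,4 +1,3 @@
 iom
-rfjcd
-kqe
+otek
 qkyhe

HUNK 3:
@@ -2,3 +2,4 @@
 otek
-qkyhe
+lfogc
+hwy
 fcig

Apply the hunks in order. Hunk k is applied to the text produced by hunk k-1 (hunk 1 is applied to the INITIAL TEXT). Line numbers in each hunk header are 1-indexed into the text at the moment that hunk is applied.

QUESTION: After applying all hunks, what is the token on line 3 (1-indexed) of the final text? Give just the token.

Answer: lfogc

Derivation:
Hunk 1: at line 1 remove [chz,aywvw,pic] add [rfjcd,kqe] -> 5 lines: iom rfjcd kqe qkyhe fcig
Hunk 2: at line 1 remove [rfjcd,kqe] add [otek] -> 4 lines: iom otek qkyhe fcig
Hunk 3: at line 2 remove [qkyhe] add [lfogc,hwy] -> 5 lines: iom otek lfogc hwy fcig
Final line 3: lfogc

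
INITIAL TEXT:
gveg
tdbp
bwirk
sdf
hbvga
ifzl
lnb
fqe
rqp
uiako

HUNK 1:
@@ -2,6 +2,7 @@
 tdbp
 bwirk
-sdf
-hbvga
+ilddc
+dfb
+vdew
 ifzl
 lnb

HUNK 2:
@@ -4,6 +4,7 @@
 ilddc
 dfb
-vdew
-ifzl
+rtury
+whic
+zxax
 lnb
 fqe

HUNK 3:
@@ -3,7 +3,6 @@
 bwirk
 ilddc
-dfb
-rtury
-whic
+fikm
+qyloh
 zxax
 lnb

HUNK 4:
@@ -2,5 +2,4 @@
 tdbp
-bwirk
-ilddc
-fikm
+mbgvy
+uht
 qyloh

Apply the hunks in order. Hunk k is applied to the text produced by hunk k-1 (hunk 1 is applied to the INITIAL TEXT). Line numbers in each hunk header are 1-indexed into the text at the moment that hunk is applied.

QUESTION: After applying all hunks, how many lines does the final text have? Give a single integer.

Hunk 1: at line 2 remove [sdf,hbvga] add [ilddc,dfb,vdew] -> 11 lines: gveg tdbp bwirk ilddc dfb vdew ifzl lnb fqe rqp uiako
Hunk 2: at line 4 remove [vdew,ifzl] add [rtury,whic,zxax] -> 12 lines: gveg tdbp bwirk ilddc dfb rtury whic zxax lnb fqe rqp uiako
Hunk 3: at line 3 remove [dfb,rtury,whic] add [fikm,qyloh] -> 11 lines: gveg tdbp bwirk ilddc fikm qyloh zxax lnb fqe rqp uiako
Hunk 4: at line 2 remove [bwirk,ilddc,fikm] add [mbgvy,uht] -> 10 lines: gveg tdbp mbgvy uht qyloh zxax lnb fqe rqp uiako
Final line count: 10

Answer: 10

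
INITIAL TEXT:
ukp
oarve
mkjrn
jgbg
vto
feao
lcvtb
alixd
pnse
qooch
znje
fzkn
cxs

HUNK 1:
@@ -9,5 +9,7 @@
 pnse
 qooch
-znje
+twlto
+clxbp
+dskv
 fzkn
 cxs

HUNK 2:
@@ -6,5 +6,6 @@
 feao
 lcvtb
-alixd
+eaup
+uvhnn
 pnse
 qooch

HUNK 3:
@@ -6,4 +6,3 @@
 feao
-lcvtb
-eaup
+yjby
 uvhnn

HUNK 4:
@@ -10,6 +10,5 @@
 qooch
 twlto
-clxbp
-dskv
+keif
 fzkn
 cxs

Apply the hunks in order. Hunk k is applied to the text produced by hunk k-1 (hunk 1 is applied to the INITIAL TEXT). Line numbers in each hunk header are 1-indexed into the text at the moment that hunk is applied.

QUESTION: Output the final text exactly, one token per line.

Answer: ukp
oarve
mkjrn
jgbg
vto
feao
yjby
uvhnn
pnse
qooch
twlto
keif
fzkn
cxs

Derivation:
Hunk 1: at line 9 remove [znje] add [twlto,clxbp,dskv] -> 15 lines: ukp oarve mkjrn jgbg vto feao lcvtb alixd pnse qooch twlto clxbp dskv fzkn cxs
Hunk 2: at line 6 remove [alixd] add [eaup,uvhnn] -> 16 lines: ukp oarve mkjrn jgbg vto feao lcvtb eaup uvhnn pnse qooch twlto clxbp dskv fzkn cxs
Hunk 3: at line 6 remove [lcvtb,eaup] add [yjby] -> 15 lines: ukp oarve mkjrn jgbg vto feao yjby uvhnn pnse qooch twlto clxbp dskv fzkn cxs
Hunk 4: at line 10 remove [clxbp,dskv] add [keif] -> 14 lines: ukp oarve mkjrn jgbg vto feao yjby uvhnn pnse qooch twlto keif fzkn cxs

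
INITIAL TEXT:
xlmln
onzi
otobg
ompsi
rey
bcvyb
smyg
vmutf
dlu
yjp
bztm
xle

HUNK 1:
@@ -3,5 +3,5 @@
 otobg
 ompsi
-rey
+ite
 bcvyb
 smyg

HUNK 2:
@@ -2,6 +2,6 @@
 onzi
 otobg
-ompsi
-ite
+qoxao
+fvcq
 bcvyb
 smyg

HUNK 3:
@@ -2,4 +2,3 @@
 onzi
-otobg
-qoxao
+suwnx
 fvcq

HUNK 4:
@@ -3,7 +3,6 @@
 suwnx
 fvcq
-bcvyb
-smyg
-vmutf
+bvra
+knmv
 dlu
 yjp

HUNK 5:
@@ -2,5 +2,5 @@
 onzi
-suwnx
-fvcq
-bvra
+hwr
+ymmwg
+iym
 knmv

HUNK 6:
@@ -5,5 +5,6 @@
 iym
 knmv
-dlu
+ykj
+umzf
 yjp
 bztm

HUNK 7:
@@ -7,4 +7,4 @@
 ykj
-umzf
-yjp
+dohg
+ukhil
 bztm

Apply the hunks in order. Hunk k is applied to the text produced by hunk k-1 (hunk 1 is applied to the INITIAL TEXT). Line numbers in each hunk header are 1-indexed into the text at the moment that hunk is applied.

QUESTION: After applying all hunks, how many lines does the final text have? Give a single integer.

Answer: 11

Derivation:
Hunk 1: at line 3 remove [rey] add [ite] -> 12 lines: xlmln onzi otobg ompsi ite bcvyb smyg vmutf dlu yjp bztm xle
Hunk 2: at line 2 remove [ompsi,ite] add [qoxao,fvcq] -> 12 lines: xlmln onzi otobg qoxao fvcq bcvyb smyg vmutf dlu yjp bztm xle
Hunk 3: at line 2 remove [otobg,qoxao] add [suwnx] -> 11 lines: xlmln onzi suwnx fvcq bcvyb smyg vmutf dlu yjp bztm xle
Hunk 4: at line 3 remove [bcvyb,smyg,vmutf] add [bvra,knmv] -> 10 lines: xlmln onzi suwnx fvcq bvra knmv dlu yjp bztm xle
Hunk 5: at line 2 remove [suwnx,fvcq,bvra] add [hwr,ymmwg,iym] -> 10 lines: xlmln onzi hwr ymmwg iym knmv dlu yjp bztm xle
Hunk 6: at line 5 remove [dlu] add [ykj,umzf] -> 11 lines: xlmln onzi hwr ymmwg iym knmv ykj umzf yjp bztm xle
Hunk 7: at line 7 remove [umzf,yjp] add [dohg,ukhil] -> 11 lines: xlmln onzi hwr ymmwg iym knmv ykj dohg ukhil bztm xle
Final line count: 11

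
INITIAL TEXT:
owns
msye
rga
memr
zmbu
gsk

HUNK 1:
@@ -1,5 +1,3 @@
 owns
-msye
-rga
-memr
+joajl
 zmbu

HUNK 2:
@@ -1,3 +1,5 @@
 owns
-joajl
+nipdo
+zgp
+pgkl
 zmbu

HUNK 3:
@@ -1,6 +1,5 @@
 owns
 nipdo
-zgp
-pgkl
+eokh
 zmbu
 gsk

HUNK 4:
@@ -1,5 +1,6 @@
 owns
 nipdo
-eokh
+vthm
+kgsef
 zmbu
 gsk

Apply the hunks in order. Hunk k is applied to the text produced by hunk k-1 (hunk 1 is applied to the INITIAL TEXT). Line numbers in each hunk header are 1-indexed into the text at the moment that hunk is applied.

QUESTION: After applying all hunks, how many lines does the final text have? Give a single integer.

Hunk 1: at line 1 remove [msye,rga,memr] add [joajl] -> 4 lines: owns joajl zmbu gsk
Hunk 2: at line 1 remove [joajl] add [nipdo,zgp,pgkl] -> 6 lines: owns nipdo zgp pgkl zmbu gsk
Hunk 3: at line 1 remove [zgp,pgkl] add [eokh] -> 5 lines: owns nipdo eokh zmbu gsk
Hunk 4: at line 1 remove [eokh] add [vthm,kgsef] -> 6 lines: owns nipdo vthm kgsef zmbu gsk
Final line count: 6

Answer: 6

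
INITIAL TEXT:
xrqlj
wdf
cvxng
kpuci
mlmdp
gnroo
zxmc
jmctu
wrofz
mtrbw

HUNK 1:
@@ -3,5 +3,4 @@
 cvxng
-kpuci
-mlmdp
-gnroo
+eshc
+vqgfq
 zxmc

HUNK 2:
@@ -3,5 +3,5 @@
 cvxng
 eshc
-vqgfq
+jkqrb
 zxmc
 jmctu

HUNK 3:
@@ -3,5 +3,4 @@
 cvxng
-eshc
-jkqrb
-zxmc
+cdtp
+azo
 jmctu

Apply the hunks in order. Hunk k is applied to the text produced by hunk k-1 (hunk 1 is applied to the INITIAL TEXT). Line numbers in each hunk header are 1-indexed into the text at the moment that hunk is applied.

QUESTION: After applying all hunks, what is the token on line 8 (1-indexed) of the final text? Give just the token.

Answer: mtrbw

Derivation:
Hunk 1: at line 3 remove [kpuci,mlmdp,gnroo] add [eshc,vqgfq] -> 9 lines: xrqlj wdf cvxng eshc vqgfq zxmc jmctu wrofz mtrbw
Hunk 2: at line 3 remove [vqgfq] add [jkqrb] -> 9 lines: xrqlj wdf cvxng eshc jkqrb zxmc jmctu wrofz mtrbw
Hunk 3: at line 3 remove [eshc,jkqrb,zxmc] add [cdtp,azo] -> 8 lines: xrqlj wdf cvxng cdtp azo jmctu wrofz mtrbw
Final line 8: mtrbw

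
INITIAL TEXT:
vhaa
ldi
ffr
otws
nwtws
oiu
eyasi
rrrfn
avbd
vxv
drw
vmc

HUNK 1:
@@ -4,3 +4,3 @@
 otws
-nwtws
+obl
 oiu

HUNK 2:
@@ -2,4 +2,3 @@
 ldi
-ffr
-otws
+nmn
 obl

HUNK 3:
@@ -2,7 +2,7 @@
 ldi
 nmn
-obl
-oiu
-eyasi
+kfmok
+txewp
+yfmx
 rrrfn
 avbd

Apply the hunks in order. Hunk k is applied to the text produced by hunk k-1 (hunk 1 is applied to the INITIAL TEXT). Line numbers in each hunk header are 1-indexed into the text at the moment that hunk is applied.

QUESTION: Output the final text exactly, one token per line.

Hunk 1: at line 4 remove [nwtws] add [obl] -> 12 lines: vhaa ldi ffr otws obl oiu eyasi rrrfn avbd vxv drw vmc
Hunk 2: at line 2 remove [ffr,otws] add [nmn] -> 11 lines: vhaa ldi nmn obl oiu eyasi rrrfn avbd vxv drw vmc
Hunk 3: at line 2 remove [obl,oiu,eyasi] add [kfmok,txewp,yfmx] -> 11 lines: vhaa ldi nmn kfmok txewp yfmx rrrfn avbd vxv drw vmc

Answer: vhaa
ldi
nmn
kfmok
txewp
yfmx
rrrfn
avbd
vxv
drw
vmc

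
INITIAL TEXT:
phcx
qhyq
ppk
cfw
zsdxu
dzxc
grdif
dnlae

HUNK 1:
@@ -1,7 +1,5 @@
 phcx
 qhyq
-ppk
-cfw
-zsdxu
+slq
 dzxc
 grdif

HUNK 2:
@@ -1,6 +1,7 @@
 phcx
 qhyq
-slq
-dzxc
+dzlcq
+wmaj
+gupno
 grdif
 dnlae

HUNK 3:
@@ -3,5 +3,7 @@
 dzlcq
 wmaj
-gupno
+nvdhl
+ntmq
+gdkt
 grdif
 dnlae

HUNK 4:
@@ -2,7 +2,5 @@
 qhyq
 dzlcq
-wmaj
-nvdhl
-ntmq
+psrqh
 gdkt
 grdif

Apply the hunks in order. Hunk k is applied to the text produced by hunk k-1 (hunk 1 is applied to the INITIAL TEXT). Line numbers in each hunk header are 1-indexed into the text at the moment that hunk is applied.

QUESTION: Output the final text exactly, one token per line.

Hunk 1: at line 1 remove [ppk,cfw,zsdxu] add [slq] -> 6 lines: phcx qhyq slq dzxc grdif dnlae
Hunk 2: at line 1 remove [slq,dzxc] add [dzlcq,wmaj,gupno] -> 7 lines: phcx qhyq dzlcq wmaj gupno grdif dnlae
Hunk 3: at line 3 remove [gupno] add [nvdhl,ntmq,gdkt] -> 9 lines: phcx qhyq dzlcq wmaj nvdhl ntmq gdkt grdif dnlae
Hunk 4: at line 2 remove [wmaj,nvdhl,ntmq] add [psrqh] -> 7 lines: phcx qhyq dzlcq psrqh gdkt grdif dnlae

Answer: phcx
qhyq
dzlcq
psrqh
gdkt
grdif
dnlae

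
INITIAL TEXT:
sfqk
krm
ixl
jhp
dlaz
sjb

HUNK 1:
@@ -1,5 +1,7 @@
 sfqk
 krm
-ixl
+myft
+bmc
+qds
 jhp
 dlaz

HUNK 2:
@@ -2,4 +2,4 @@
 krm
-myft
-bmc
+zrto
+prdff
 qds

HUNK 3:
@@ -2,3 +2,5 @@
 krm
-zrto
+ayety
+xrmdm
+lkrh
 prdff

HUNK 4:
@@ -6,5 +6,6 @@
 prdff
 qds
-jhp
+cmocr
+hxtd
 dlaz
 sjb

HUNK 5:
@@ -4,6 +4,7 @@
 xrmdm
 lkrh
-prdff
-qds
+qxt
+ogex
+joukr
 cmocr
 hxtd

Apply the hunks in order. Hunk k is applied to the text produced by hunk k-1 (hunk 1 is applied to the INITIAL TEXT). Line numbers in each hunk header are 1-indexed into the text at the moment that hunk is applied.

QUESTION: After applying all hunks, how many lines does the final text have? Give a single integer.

Answer: 12

Derivation:
Hunk 1: at line 1 remove [ixl] add [myft,bmc,qds] -> 8 lines: sfqk krm myft bmc qds jhp dlaz sjb
Hunk 2: at line 2 remove [myft,bmc] add [zrto,prdff] -> 8 lines: sfqk krm zrto prdff qds jhp dlaz sjb
Hunk 3: at line 2 remove [zrto] add [ayety,xrmdm,lkrh] -> 10 lines: sfqk krm ayety xrmdm lkrh prdff qds jhp dlaz sjb
Hunk 4: at line 6 remove [jhp] add [cmocr,hxtd] -> 11 lines: sfqk krm ayety xrmdm lkrh prdff qds cmocr hxtd dlaz sjb
Hunk 5: at line 4 remove [prdff,qds] add [qxt,ogex,joukr] -> 12 lines: sfqk krm ayety xrmdm lkrh qxt ogex joukr cmocr hxtd dlaz sjb
Final line count: 12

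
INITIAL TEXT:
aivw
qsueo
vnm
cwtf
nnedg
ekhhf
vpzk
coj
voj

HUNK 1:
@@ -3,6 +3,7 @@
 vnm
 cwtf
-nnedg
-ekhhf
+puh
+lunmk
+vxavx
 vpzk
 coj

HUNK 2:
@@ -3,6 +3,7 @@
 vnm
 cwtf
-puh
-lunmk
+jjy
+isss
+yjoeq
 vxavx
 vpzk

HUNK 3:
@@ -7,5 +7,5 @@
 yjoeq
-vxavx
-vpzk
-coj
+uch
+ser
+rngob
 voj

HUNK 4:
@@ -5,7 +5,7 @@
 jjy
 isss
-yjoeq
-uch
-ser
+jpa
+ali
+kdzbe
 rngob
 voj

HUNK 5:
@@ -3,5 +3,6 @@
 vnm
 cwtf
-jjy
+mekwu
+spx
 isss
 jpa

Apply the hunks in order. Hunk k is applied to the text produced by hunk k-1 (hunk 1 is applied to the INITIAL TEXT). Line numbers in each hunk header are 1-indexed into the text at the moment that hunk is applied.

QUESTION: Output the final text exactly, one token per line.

Hunk 1: at line 3 remove [nnedg,ekhhf] add [puh,lunmk,vxavx] -> 10 lines: aivw qsueo vnm cwtf puh lunmk vxavx vpzk coj voj
Hunk 2: at line 3 remove [puh,lunmk] add [jjy,isss,yjoeq] -> 11 lines: aivw qsueo vnm cwtf jjy isss yjoeq vxavx vpzk coj voj
Hunk 3: at line 7 remove [vxavx,vpzk,coj] add [uch,ser,rngob] -> 11 lines: aivw qsueo vnm cwtf jjy isss yjoeq uch ser rngob voj
Hunk 4: at line 5 remove [yjoeq,uch,ser] add [jpa,ali,kdzbe] -> 11 lines: aivw qsueo vnm cwtf jjy isss jpa ali kdzbe rngob voj
Hunk 5: at line 3 remove [jjy] add [mekwu,spx] -> 12 lines: aivw qsueo vnm cwtf mekwu spx isss jpa ali kdzbe rngob voj

Answer: aivw
qsueo
vnm
cwtf
mekwu
spx
isss
jpa
ali
kdzbe
rngob
voj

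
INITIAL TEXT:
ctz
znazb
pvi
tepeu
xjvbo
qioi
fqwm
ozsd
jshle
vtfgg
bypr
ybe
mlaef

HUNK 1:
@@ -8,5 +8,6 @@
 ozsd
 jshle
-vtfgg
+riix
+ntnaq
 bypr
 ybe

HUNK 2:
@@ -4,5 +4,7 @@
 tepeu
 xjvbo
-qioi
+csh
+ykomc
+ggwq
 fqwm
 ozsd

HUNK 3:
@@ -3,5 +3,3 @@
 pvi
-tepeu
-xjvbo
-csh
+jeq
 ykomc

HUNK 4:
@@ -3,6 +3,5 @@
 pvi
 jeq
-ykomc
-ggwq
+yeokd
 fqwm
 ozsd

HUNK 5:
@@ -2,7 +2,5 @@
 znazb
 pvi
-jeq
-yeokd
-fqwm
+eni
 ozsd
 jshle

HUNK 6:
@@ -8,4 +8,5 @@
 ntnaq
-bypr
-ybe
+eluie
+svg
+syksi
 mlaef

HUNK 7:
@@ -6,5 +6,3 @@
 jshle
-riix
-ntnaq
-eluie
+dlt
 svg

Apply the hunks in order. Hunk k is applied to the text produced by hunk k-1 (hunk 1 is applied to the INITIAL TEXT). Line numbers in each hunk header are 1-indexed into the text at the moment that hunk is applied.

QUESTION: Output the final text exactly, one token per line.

Answer: ctz
znazb
pvi
eni
ozsd
jshle
dlt
svg
syksi
mlaef

Derivation:
Hunk 1: at line 8 remove [vtfgg] add [riix,ntnaq] -> 14 lines: ctz znazb pvi tepeu xjvbo qioi fqwm ozsd jshle riix ntnaq bypr ybe mlaef
Hunk 2: at line 4 remove [qioi] add [csh,ykomc,ggwq] -> 16 lines: ctz znazb pvi tepeu xjvbo csh ykomc ggwq fqwm ozsd jshle riix ntnaq bypr ybe mlaef
Hunk 3: at line 3 remove [tepeu,xjvbo,csh] add [jeq] -> 14 lines: ctz znazb pvi jeq ykomc ggwq fqwm ozsd jshle riix ntnaq bypr ybe mlaef
Hunk 4: at line 3 remove [ykomc,ggwq] add [yeokd] -> 13 lines: ctz znazb pvi jeq yeokd fqwm ozsd jshle riix ntnaq bypr ybe mlaef
Hunk 5: at line 2 remove [jeq,yeokd,fqwm] add [eni] -> 11 lines: ctz znazb pvi eni ozsd jshle riix ntnaq bypr ybe mlaef
Hunk 6: at line 8 remove [bypr,ybe] add [eluie,svg,syksi] -> 12 lines: ctz znazb pvi eni ozsd jshle riix ntnaq eluie svg syksi mlaef
Hunk 7: at line 6 remove [riix,ntnaq,eluie] add [dlt] -> 10 lines: ctz znazb pvi eni ozsd jshle dlt svg syksi mlaef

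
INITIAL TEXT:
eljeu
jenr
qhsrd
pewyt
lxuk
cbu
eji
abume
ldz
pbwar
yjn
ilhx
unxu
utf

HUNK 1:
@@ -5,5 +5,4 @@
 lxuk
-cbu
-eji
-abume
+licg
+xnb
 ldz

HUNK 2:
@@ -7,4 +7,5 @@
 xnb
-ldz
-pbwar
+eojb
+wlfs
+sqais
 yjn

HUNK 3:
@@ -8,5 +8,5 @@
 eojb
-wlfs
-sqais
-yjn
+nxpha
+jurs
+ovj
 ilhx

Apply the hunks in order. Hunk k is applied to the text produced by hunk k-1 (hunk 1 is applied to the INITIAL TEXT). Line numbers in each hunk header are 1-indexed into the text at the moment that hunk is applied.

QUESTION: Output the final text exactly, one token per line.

Answer: eljeu
jenr
qhsrd
pewyt
lxuk
licg
xnb
eojb
nxpha
jurs
ovj
ilhx
unxu
utf

Derivation:
Hunk 1: at line 5 remove [cbu,eji,abume] add [licg,xnb] -> 13 lines: eljeu jenr qhsrd pewyt lxuk licg xnb ldz pbwar yjn ilhx unxu utf
Hunk 2: at line 7 remove [ldz,pbwar] add [eojb,wlfs,sqais] -> 14 lines: eljeu jenr qhsrd pewyt lxuk licg xnb eojb wlfs sqais yjn ilhx unxu utf
Hunk 3: at line 8 remove [wlfs,sqais,yjn] add [nxpha,jurs,ovj] -> 14 lines: eljeu jenr qhsrd pewyt lxuk licg xnb eojb nxpha jurs ovj ilhx unxu utf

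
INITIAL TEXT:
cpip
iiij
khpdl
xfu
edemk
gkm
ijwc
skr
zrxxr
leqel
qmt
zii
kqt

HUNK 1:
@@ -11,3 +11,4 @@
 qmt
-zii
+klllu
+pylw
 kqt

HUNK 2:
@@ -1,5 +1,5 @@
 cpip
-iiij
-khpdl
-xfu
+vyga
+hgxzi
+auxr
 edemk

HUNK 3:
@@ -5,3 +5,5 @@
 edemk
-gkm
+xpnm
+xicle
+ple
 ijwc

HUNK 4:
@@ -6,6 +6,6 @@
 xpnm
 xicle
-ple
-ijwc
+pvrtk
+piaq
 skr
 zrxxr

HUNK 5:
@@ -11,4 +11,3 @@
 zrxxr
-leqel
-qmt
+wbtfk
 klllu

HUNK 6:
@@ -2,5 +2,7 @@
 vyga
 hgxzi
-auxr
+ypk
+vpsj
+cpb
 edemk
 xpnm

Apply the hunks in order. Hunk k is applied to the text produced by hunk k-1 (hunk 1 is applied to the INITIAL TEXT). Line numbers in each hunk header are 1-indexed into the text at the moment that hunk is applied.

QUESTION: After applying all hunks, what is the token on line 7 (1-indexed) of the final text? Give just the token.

Hunk 1: at line 11 remove [zii] add [klllu,pylw] -> 14 lines: cpip iiij khpdl xfu edemk gkm ijwc skr zrxxr leqel qmt klllu pylw kqt
Hunk 2: at line 1 remove [iiij,khpdl,xfu] add [vyga,hgxzi,auxr] -> 14 lines: cpip vyga hgxzi auxr edemk gkm ijwc skr zrxxr leqel qmt klllu pylw kqt
Hunk 3: at line 5 remove [gkm] add [xpnm,xicle,ple] -> 16 lines: cpip vyga hgxzi auxr edemk xpnm xicle ple ijwc skr zrxxr leqel qmt klllu pylw kqt
Hunk 4: at line 6 remove [ple,ijwc] add [pvrtk,piaq] -> 16 lines: cpip vyga hgxzi auxr edemk xpnm xicle pvrtk piaq skr zrxxr leqel qmt klllu pylw kqt
Hunk 5: at line 11 remove [leqel,qmt] add [wbtfk] -> 15 lines: cpip vyga hgxzi auxr edemk xpnm xicle pvrtk piaq skr zrxxr wbtfk klllu pylw kqt
Hunk 6: at line 2 remove [auxr] add [ypk,vpsj,cpb] -> 17 lines: cpip vyga hgxzi ypk vpsj cpb edemk xpnm xicle pvrtk piaq skr zrxxr wbtfk klllu pylw kqt
Final line 7: edemk

Answer: edemk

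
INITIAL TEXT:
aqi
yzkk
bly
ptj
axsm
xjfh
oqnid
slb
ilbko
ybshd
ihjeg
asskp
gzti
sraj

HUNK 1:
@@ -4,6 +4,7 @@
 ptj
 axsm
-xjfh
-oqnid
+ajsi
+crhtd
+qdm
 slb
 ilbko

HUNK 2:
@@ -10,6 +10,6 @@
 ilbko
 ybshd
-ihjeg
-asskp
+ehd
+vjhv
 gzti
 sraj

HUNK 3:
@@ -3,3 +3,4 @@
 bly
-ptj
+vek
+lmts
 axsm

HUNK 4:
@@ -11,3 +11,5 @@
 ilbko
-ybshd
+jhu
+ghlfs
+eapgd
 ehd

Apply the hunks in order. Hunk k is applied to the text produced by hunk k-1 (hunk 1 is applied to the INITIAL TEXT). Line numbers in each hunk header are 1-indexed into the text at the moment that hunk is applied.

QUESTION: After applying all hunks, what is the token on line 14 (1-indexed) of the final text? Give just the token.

Hunk 1: at line 4 remove [xjfh,oqnid] add [ajsi,crhtd,qdm] -> 15 lines: aqi yzkk bly ptj axsm ajsi crhtd qdm slb ilbko ybshd ihjeg asskp gzti sraj
Hunk 2: at line 10 remove [ihjeg,asskp] add [ehd,vjhv] -> 15 lines: aqi yzkk bly ptj axsm ajsi crhtd qdm slb ilbko ybshd ehd vjhv gzti sraj
Hunk 3: at line 3 remove [ptj] add [vek,lmts] -> 16 lines: aqi yzkk bly vek lmts axsm ajsi crhtd qdm slb ilbko ybshd ehd vjhv gzti sraj
Hunk 4: at line 11 remove [ybshd] add [jhu,ghlfs,eapgd] -> 18 lines: aqi yzkk bly vek lmts axsm ajsi crhtd qdm slb ilbko jhu ghlfs eapgd ehd vjhv gzti sraj
Final line 14: eapgd

Answer: eapgd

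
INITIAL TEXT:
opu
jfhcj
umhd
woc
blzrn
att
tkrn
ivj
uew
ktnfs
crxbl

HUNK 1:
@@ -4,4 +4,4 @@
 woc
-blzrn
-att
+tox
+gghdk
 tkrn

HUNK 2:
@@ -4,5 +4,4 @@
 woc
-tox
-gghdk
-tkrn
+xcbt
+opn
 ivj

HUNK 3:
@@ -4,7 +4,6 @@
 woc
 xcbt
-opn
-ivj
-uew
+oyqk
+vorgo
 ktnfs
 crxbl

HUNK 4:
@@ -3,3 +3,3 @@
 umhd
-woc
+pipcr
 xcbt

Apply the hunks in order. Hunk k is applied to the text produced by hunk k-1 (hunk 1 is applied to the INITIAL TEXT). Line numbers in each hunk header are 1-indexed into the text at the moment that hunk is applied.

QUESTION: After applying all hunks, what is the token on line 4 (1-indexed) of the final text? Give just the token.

Answer: pipcr

Derivation:
Hunk 1: at line 4 remove [blzrn,att] add [tox,gghdk] -> 11 lines: opu jfhcj umhd woc tox gghdk tkrn ivj uew ktnfs crxbl
Hunk 2: at line 4 remove [tox,gghdk,tkrn] add [xcbt,opn] -> 10 lines: opu jfhcj umhd woc xcbt opn ivj uew ktnfs crxbl
Hunk 3: at line 4 remove [opn,ivj,uew] add [oyqk,vorgo] -> 9 lines: opu jfhcj umhd woc xcbt oyqk vorgo ktnfs crxbl
Hunk 4: at line 3 remove [woc] add [pipcr] -> 9 lines: opu jfhcj umhd pipcr xcbt oyqk vorgo ktnfs crxbl
Final line 4: pipcr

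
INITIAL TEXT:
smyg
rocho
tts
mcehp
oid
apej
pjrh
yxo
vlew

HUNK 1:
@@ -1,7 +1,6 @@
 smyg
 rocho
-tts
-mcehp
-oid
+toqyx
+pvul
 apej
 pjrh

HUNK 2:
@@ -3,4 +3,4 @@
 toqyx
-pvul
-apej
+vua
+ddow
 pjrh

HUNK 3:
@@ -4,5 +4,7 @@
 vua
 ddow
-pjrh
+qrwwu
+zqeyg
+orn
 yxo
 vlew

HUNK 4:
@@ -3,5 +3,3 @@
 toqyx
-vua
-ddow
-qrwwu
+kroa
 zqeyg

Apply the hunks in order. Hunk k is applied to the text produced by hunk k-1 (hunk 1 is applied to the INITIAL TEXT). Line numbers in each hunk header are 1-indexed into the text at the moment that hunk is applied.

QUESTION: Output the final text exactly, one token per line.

Answer: smyg
rocho
toqyx
kroa
zqeyg
orn
yxo
vlew

Derivation:
Hunk 1: at line 1 remove [tts,mcehp,oid] add [toqyx,pvul] -> 8 lines: smyg rocho toqyx pvul apej pjrh yxo vlew
Hunk 2: at line 3 remove [pvul,apej] add [vua,ddow] -> 8 lines: smyg rocho toqyx vua ddow pjrh yxo vlew
Hunk 3: at line 4 remove [pjrh] add [qrwwu,zqeyg,orn] -> 10 lines: smyg rocho toqyx vua ddow qrwwu zqeyg orn yxo vlew
Hunk 4: at line 3 remove [vua,ddow,qrwwu] add [kroa] -> 8 lines: smyg rocho toqyx kroa zqeyg orn yxo vlew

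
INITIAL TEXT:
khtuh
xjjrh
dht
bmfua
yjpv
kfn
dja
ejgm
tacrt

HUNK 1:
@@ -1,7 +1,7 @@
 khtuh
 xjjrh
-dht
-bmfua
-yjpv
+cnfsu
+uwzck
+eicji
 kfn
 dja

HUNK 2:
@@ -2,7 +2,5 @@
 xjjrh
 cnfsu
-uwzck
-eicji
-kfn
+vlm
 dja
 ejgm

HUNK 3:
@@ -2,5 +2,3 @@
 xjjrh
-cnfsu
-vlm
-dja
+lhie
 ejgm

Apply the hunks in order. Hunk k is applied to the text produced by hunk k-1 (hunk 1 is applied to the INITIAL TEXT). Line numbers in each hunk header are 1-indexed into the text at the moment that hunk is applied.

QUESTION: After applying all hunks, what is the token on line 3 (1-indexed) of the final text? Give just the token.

Answer: lhie

Derivation:
Hunk 1: at line 1 remove [dht,bmfua,yjpv] add [cnfsu,uwzck,eicji] -> 9 lines: khtuh xjjrh cnfsu uwzck eicji kfn dja ejgm tacrt
Hunk 2: at line 2 remove [uwzck,eicji,kfn] add [vlm] -> 7 lines: khtuh xjjrh cnfsu vlm dja ejgm tacrt
Hunk 3: at line 2 remove [cnfsu,vlm,dja] add [lhie] -> 5 lines: khtuh xjjrh lhie ejgm tacrt
Final line 3: lhie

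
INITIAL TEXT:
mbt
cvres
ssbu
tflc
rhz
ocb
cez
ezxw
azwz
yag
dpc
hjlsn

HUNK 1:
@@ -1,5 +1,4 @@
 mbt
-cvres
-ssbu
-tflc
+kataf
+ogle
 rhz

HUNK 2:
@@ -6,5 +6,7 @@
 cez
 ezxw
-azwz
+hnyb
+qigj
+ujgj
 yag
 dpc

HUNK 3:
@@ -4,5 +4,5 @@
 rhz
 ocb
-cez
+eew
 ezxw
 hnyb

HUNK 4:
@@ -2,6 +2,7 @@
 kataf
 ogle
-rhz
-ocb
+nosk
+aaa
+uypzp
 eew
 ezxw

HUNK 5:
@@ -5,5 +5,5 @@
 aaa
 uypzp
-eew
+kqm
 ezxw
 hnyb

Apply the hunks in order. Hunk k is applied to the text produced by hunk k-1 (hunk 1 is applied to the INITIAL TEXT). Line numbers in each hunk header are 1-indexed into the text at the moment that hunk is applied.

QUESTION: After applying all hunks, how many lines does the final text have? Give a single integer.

Hunk 1: at line 1 remove [cvres,ssbu,tflc] add [kataf,ogle] -> 11 lines: mbt kataf ogle rhz ocb cez ezxw azwz yag dpc hjlsn
Hunk 2: at line 6 remove [azwz] add [hnyb,qigj,ujgj] -> 13 lines: mbt kataf ogle rhz ocb cez ezxw hnyb qigj ujgj yag dpc hjlsn
Hunk 3: at line 4 remove [cez] add [eew] -> 13 lines: mbt kataf ogle rhz ocb eew ezxw hnyb qigj ujgj yag dpc hjlsn
Hunk 4: at line 2 remove [rhz,ocb] add [nosk,aaa,uypzp] -> 14 lines: mbt kataf ogle nosk aaa uypzp eew ezxw hnyb qigj ujgj yag dpc hjlsn
Hunk 5: at line 5 remove [eew] add [kqm] -> 14 lines: mbt kataf ogle nosk aaa uypzp kqm ezxw hnyb qigj ujgj yag dpc hjlsn
Final line count: 14

Answer: 14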